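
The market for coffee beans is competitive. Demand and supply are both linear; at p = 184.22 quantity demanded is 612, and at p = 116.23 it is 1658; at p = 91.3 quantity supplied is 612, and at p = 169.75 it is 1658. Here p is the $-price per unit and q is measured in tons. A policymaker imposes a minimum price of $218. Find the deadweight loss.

Demand slope = (116.23 − 184.22)/(1658 − 612) = −0.065, so p = 224 − 0.065q.
Supply slope = (169.75 − 91.3)/(1658 − 612) = 0.075, so p = 45.4 + 0.075q.
Competitive equilibrium: 224 − 0.065q = 45.4 + 0.075q → q* = 1275.71429, p* = 141.07857.
At the floor p = 218, quantity demanded = (224 − 218)/0.065 = 92.30769.
Sellers' marginal cost at q' = 92.30769: 45.4 + 0.075·92.30769 = 52.32308.
Δq = 1275.71429 − 92.30769 = 1183.4066; wedge = 218 − 52.32308 = 165.67692.
Welfare loss = ½ × 1183.4066 × 165.67692 = $98031.58.

$98031.58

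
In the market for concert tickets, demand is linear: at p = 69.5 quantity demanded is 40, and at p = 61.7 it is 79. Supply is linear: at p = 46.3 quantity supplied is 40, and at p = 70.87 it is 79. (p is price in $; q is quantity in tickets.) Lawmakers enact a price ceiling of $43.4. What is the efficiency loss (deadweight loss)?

Demand slope = (61.7 − 69.5)/(79 − 40) = −0.2, so p = 77.5 − 0.2q.
Supply slope = (70.87 − 46.3)/(79 − 40) = 0.63, so p = 21.1 + 0.63q.
Competitive equilibrium: 77.5 − 0.2q = 21.1 + 0.63q → q* = 67.9518, p* = 63.9096.
At the ceiling p = 43.4, quantity supplied = (43.4 − 21.1)/0.63 = 35.3968.
Willingness to pay at q' = 35.3968: 77.5 − 0.2·35.3968 = 70.4206.
Δq = 67.9518 − 35.3968 = 32.555; wedge = 70.4206 − 43.4 = 27.0206.
Deadweight loss = ½ × 32.555 × 27.0206 = $439.83.

$439.83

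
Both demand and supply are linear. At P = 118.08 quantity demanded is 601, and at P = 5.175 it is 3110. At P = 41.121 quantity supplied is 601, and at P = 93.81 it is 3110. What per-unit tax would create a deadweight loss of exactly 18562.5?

Demand slope = (5.175 − 118.08)/(3110 − 601) = −0.045, so P = 145.125 − 0.045Q.
Supply slope = (93.81 − 41.121)/(3110 − 601) = 0.021, so P = 28.5 + 0.021Q.
Competitive equilibrium: 145.125 − 0.045Q = 28.5 + 0.021Q → Q* = 1767.0455, P* = 65.608.
A tax t gives ΔQ = t/0.066 and wedge t, so DWL = t²/0.132.
t²/0.132 = 18562.5 → t² = 2450.25 → t = 49.5.

49.5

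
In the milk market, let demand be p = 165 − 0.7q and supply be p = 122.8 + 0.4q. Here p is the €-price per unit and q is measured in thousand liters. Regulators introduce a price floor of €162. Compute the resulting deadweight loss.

Competitive equilibrium: 165 − 0.7q = 122.8 + 0.4q → q* = 38.3636, p* = 138.1455.
At the floor p = 162, quantity demanded = (165 − 162)/0.7 = 4.2857.
Sellers' marginal cost at q' = 4.2857: 122.8 + 0.4·4.2857 = 124.5143.
Δq = 38.3636 − 4.2857 = 34.0779; wedge = 162 − 124.5143 = 37.4857.
Welfare loss = ½ × 34.0779 × 37.4857 = €638.72 thousand.

€638.72 thousand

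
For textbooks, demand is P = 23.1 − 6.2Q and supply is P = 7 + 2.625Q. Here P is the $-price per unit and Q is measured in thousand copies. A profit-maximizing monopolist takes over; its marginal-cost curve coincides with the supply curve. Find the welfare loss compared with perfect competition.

$2.50 thousand

Competitive equilibrium: 23.1 − 6.2Q = 7 + 2.625Q → Q* = 1.8244, P* = 11.789.
Marginal revenue: MR = 23.1 − 12.4Q. Set MR = MC: 23.1 − 12.4Q = 7 + 2.625Q → Q_m = 1.0715.
Price P_m = 23.1 − 6.2·1.0715 = 16.4567; MC(Q_m) = 7 + 2.625·1.0715 = 9.8127.
Competitive Q* = 1.8244, so ΔQ = 0.7529; wedge = 16.4567 − 9.8127 = 6.644.
The triangle = ½ × 0.7529 × 6.644 = $2.50 thousand.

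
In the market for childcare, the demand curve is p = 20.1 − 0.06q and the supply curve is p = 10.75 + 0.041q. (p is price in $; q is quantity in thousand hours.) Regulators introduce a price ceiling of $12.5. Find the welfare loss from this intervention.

$125.70 thousand

Competitive equilibrium: 20.1 − 0.06q = 10.75 + 0.041q → q* = 92.5743, p* = 14.5455.
At the ceiling p = 12.5, quantity supplied = (12.5 − 10.75)/0.041 = 42.6829.
Willingness to pay at q' = 42.6829: 20.1 − 0.06·42.6829 = 17.539.
Δq = 92.5743 − 42.6829 = 49.8914; wedge = 17.539 − 12.5 = 5.039.
DWL = ½ × 49.8914 × 5.039 = $125.70 thousand.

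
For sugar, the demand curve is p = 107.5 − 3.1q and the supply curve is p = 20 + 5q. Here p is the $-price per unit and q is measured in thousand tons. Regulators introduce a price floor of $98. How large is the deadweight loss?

$242.50 thousand

Competitive equilibrium: 107.5 − 3.1q = 20 + 5q → q* = 10.8025, p* = 74.0123.
At the floor p = 98, quantity demanded = (107.5 − 98)/3.1 = 3.0645.
Sellers' marginal cost at q' = 3.0645: 20 + 5·3.0645 = 35.3225.
Δq = 10.8025 − 3.0645 = 7.738; wedge = 98 − 35.3225 = 62.6775.
The triangle = ½ × 7.738 × 62.6775 = $242.50 thousand.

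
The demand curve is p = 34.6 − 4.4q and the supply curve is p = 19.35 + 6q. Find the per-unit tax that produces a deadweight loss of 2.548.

Competitive equilibrium: 34.6 − 4.4q = 19.35 + 6q → q* = 1.4663, p* = 28.1481.
A tax t gives Δq = t/10.4 and wedge t, so DWL = t²/20.8.
t²/20.8 = 2.548 → t² = 52.9984 → t = 7.28.

7.28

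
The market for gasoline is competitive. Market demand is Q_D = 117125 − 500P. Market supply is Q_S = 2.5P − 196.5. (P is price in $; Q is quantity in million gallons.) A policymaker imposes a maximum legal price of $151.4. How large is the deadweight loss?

$8462.61 million

In inverse form: demand P = 234.25 − 0.002Q, supply P = 78.6 + 0.4Q.
Competitive equilibrium: 234.25 − 0.002Q = 78.6 + 0.4Q → Q* = 387.1891, P* = 233.4756.
At the ceiling P = 151.4, quantity supplied = (151.4 − 78.6)/0.4 = 182.
Willingness to pay at Q' = 182: 234.25 − 0.002·182 = 233.886.
ΔQ = 387.1891 − 182 = 205.1891; wedge = 233.886 − 151.4 = 82.486.
The triangle = ½ × 205.1891 × 82.486 = $8462.61 million.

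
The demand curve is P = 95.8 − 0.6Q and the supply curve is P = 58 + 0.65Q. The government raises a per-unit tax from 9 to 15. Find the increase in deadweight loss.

Competitive equilibrium: 95.8 − 0.6Q = 58 + 0.65Q → Q* = 30.24, P* = 77.656.
For a per-unit tax t: ΔQ = t/1.25, so DWL = ½·t·(t/1.25) = t²/2.5.
At t = 9: DWL = 32.4. At t = 15: DWL = 90.
Increase = 90 − 32.4 = 57.60.

57.60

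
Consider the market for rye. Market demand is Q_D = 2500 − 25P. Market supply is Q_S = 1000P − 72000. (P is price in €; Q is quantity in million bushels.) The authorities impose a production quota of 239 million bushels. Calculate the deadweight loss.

€4039.96 million

In inverse form: demand P = 100 − 0.04Q, supply P = 72 + 0.001Q.
Competitive equilibrium: 100 − 0.04Q = 72 + 0.001Q → Q* = 682.9268, P* = 72.6829.
At Q = 239: demand price = 100 − 0.04·239 = 90.44; supply price = 72 + 0.001·239 = 72.239.
ΔQ = 682.9268 − 239 = 443.9268; wedge = 90.44 − 72.239 = 18.201.
Welfare loss = ½ × 443.9268 × 18.201 = €4039.96 million.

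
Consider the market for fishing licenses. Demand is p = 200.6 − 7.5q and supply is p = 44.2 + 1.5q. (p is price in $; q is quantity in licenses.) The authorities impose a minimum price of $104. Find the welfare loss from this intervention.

Competitive equilibrium: 200.6 − 7.5q = 44.2 + 1.5q → q* = 17.3778, p* = 70.2667.
At the floor p = 104, quantity demanded = (200.6 − 104)/7.5 = 12.88.
Sellers' marginal cost at q' = 12.88: 44.2 + 1.5·12.88 = 63.52.
Δq = 17.3778 − 12.88 = 4.4978; wedge = 104 − 63.52 = 40.48.
The triangle = ½ × 4.4978 × 40.48 = $91.04.

$91.04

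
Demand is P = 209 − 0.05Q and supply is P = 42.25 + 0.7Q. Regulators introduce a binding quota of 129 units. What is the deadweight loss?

3266.67

Competitive equilibrium: 209 − 0.05Q = 42.25 + 0.7Q → Q* = 222.3333, P* = 197.8833.
At Q = 129: demand price = 209 − 0.05·129 = 202.55; supply price = 42.25 + 0.7·129 = 132.55.
ΔQ = 222.3333 − 129 = 93.3333; wedge = 202.55 − 132.55 = 70.
Welfare loss = ½ × 93.3333 × 70 = 3266.67.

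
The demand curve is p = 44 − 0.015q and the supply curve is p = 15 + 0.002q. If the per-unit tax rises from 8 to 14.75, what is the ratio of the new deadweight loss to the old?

3.399

Competitive equilibrium: 44 − 0.015q = 15 + 0.002q → q* = 1705.8824, p* = 18.4118.
For a per-unit tax t: Δq = t/0.017, so DWL = ½·t·(t/0.017) = t²/0.034.
At t = 8: DWL = 1882.353. At t = 14.75: DWL = 6398.897.
Ratio = (14.75/8)² = 3.399.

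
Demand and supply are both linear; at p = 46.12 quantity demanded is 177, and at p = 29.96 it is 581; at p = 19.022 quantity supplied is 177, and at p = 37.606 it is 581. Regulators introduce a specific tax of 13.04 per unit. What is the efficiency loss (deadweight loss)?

988.61

Demand slope = (29.96 − 46.12)/(581 − 177) = −0.04, so p = 53.2 − 0.04q.
Supply slope = (37.606 − 19.022)/(581 − 177) = 0.046, so p = 10.88 + 0.046q.
Competitive equilibrium: 53.2 − 0.04q = 10.88 + 0.046q → q* = 492.093, p* = 33.5163.
With the tax, the buyer price exceeds the seller price by 13.04: (53.2 − 0.04q) − (10.88 + 0.046q) = 13.04 → q' = 340.4651.
Δq = 492.093 − 340.4651 = 151.6279; the wedge equals the tax, 13.04.
The triangle = ½ × 151.6279 × 13.04 = 988.61.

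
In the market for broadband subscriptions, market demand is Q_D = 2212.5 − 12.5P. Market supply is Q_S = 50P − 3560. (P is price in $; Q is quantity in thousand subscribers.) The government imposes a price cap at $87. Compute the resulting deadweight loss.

In inverse form: demand P = 177 − 0.08Q, supply P = 71.2 + 0.02Q.
Competitive equilibrium: 177 − 0.08Q = 71.2 + 0.02Q → Q* = 1058, P* = 92.36.
At the ceiling P = 87, quantity supplied = (87 − 71.2)/0.02 = 790.
Willingness to pay at Q' = 790: 177 − 0.08·790 = 113.8.
ΔQ = 1058 − 790 = 268; wedge = 113.8 − 87 = 26.8.
Deadweight loss = ½ × 268 × 26.8 = $3591.20 thousand.

$3591.20 thousand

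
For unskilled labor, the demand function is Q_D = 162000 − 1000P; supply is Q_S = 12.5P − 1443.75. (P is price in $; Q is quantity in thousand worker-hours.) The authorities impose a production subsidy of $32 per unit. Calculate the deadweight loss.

$6320.99 thousand

In inverse form: demand P = 162 − 0.001Q, supply P = 115.5 + 0.08Q.
Competitive equilibrium: 162 − 0.001Q = 115.5 + 0.08Q → Q* = 574.0741, P* = 161.4259.
The subsidy lowers effective supply by 32: P = 83.5 + 0.08Q.
New quantity: 162 − 0.001Q = 83.5 + 0.08Q → Q' = 969.1358.
Overproduction ΔQ = 969.1358 − 574.0741 = 395.0617; wedge = subsidy = 32.
Deadweight loss = ½ × 395.0617 × 32 = $6320.99 thousand.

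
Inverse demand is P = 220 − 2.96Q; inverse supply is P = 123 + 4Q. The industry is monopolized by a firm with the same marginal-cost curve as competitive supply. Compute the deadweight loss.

60.18

Competitive equilibrium: 220 − 2.96Q = 123 + 4Q → Q* = 13.9368, P* = 178.7471.
Marginal revenue: MR = 220 − 5.92Q. Set MR = MC: 220 − 5.92Q = 123 + 4Q → Q_m = 9.7782.
Price P_m = 220 − 2.96·9.7782 = 191.0565; MC(Q_m) = 123 + 4·9.7782 = 162.1128.
Competitive Q* = 13.9368, so ΔQ = 4.1586; wedge = 191.0565 − 162.1128 = 28.9437.
The triangle = ½ × 4.1586 × 28.9437 = 60.18.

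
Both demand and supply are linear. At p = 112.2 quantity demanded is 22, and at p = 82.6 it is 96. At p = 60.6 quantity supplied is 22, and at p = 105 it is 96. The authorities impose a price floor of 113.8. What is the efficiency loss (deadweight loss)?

Demand slope = (82.6 − 112.2)/(96 − 22) = −0.4, so p = 121 − 0.4q.
Supply slope = (105 − 60.6)/(96 − 22) = 0.6, so p = 47.4 + 0.6q.
Competitive equilibrium: 121 − 0.4q = 47.4 + 0.6q → q* = 73.6, p* = 91.56.
At the floor p = 113.8, quantity demanded = (121 − 113.8)/0.4 = 18.
Sellers' marginal cost at q' = 18: 47.4 + 0.6·18 = 58.2.
Δq = 73.6 − 18 = 55.6; wedge = 113.8 − 58.2 = 55.6.
Deadweight loss = ½ × 55.6 × 55.6 = 1545.68.

1545.68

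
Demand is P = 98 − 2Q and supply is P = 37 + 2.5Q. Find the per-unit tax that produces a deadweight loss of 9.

9

Competitive equilibrium: 98 − 2Q = 37 + 2.5Q → Q* = 13.5556, P* = 70.8889.
A tax t gives ΔQ = t/4.5 and wedge t, so DWL = t²/9.
t²/9 = 9 → t² = 81 → t = 9.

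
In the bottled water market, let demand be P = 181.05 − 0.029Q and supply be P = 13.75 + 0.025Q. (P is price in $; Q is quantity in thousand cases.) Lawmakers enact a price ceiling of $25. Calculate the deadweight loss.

$189342.59 thousand

Competitive equilibrium: 181.05 − 0.029Q = 13.75 + 0.025Q → Q* = 3098.1481, P* = 91.2037.
At the ceiling P = 25, quantity supplied = (25 − 13.75)/0.025 = 450.
Willingness to pay at Q' = 450: 181.05 − 0.029·450 = 168.
ΔQ = 3098.1481 − 450 = 2648.1481; wedge = 168 − 25 = 143.
DWL = ½ × 2648.1481 × 143 = $189342.59 thousand.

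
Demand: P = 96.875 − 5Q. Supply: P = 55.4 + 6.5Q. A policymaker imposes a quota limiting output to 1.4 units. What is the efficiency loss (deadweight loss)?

Competitive equilibrium: 96.875 − 5Q = 55.4 + 6.5Q → Q* = 3.60652, P* = 78.84239.
At Q = 1.4: demand price = 96.875 − 5·1.4 = 89.875; supply price = 55.4 + 6.5·1.4 = 64.5.
ΔQ = 3.60652 − 1.4 = 2.20652; wedge = 89.875 − 64.5 = 25.375.
The triangle = ½ × 2.20652 × 25.375 = 28.

28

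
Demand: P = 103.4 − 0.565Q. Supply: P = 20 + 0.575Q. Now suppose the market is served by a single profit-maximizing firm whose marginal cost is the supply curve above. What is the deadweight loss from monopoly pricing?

335

Competitive equilibrium: 103.4 − 0.565Q = 20 + 0.575Q → Q* = 73.1579, P* = 62.0658.
Marginal revenue: MR = 103.4 − 1.13Q. Set MR = MC: 103.4 − 1.13Q = 20 + 0.575Q → Q_m = 48.915.
Price P_m = 103.4 − 0.565·48.915 = 75.763; MC(Q_m) = 20 + 0.575·48.915 = 48.1261.
Competitive Q* = 73.1579, so ΔQ = 24.2429; wedge = 75.763 − 48.1261 = 27.6369.
Welfare loss = ½ × 24.2429 × 27.6369 = 335.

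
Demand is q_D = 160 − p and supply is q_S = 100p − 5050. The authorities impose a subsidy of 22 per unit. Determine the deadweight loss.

239.60

In inverse form: demand p = 160 − q, supply p = 50.5 + 0.01q.
Competitive equilibrium: 160 − q = 50.5 + 0.01q → q* = 108.4158, p* = 51.5842.
The subsidy lowers effective supply by 22: p = 28.5 + 0.01q.
New quantity: 160 − q = 28.5 + 0.01q → q' = 130.198.
Overproduction Δq = 130.198 − 108.4158 = 21.7822; wedge = subsidy = 22.
The triangle = ½ × 21.7822 × 22 = 239.60.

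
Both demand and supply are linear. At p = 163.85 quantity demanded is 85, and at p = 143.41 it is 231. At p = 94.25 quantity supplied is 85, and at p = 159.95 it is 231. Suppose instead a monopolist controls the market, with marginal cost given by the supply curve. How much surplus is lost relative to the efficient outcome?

Demand slope = (143.41 − 163.85)/(231 − 85) = −0.14, so p = 175.75 − 0.14q.
Supply slope = (159.95 − 94.25)/(231 − 85) = 0.45, so p = 56 + 0.45q.
Competitive equilibrium: 175.75 − 0.14q = 56 + 0.45q → q* = 202.9661, p* = 147.3347.
Marginal revenue: MR = 175.75 − 0.28q. Set MR = MC: 175.75 − 0.28q = 56 + 0.45q → q_m = 164.0411.
Price p_m = 175.75 − 0.14·164.0411 = 152.7842; MC(q_m) = 56 + 0.45·164.0411 = 129.8185.
Competitive q* = 202.9661, so Δq = 38.925; wedge = 152.7842 − 129.8185 = 22.9657.
Deadweight loss = ½ × 38.925 × 22.9657 = 446.97.

446.97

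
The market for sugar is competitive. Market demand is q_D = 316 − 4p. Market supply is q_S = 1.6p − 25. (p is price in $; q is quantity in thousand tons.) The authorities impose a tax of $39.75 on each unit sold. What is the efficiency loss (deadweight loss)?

$902.89 thousand

In inverse form: demand p = 79 − 0.25q, supply p = 15.625 + 0.625q.
Competitive equilibrium: 79 − 0.25q = 15.625 + 0.625q → q* = 72.4286, p* = 60.8929.
With the tax, the buyer price exceeds the seller price by 39.75: (79 − 0.25q) − (15.625 + 0.625q) = 39.75 → q' = 27.
Δq = 72.4286 − 27 = 45.4286; the wedge equals the tax, 39.75.
DWL = ½ × 45.4286 × 39.75 = $902.89 thousand.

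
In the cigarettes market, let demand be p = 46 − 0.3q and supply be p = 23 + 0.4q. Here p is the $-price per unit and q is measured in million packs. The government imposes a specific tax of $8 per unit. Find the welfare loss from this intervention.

$45.71 million

Competitive equilibrium: 46 − 0.3q = 23 + 0.4q → q* = 32.8571, p* = 36.1429.
With the tax, the buyer price exceeds the seller price by 8: (46 − 0.3q) − (23 + 0.4q) = 8 → q' = 21.4286.
Δq = 32.8571 − 21.4286 = 11.4285; the wedge equals the tax, 8.
DWL = ½ × 11.4285 × 8 = $45.71 million.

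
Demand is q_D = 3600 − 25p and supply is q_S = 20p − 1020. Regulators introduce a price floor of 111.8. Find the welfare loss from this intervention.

In inverse form: demand p = 144 − 0.04q, supply p = 51 + 0.05q.
Competitive equilibrium: 144 − 0.04q = 51 + 0.05q → q* = 1033.3333, p* = 102.6667.
At the floor p = 111.8, quantity demanded = (144 − 111.8)/0.04 = 805.
Sellers' marginal cost at q' = 805: 51 + 0.05·805 = 91.25.
Δq = 1033.3333 − 805 = 228.3333; wedge = 111.8 − 91.25 = 20.55.
Welfare loss = ½ × 228.3333 × 20.55 = 2346.125.

2346.125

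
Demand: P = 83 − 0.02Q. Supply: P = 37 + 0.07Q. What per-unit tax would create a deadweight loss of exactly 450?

9

Competitive equilibrium: 83 − 0.02Q = 37 + 0.07Q → Q* = 511.1111, P* = 72.7778.
A tax t gives ΔQ = t/0.09 and wedge t, so DWL = t²/0.18.
t²/0.18 = 450 → t² = 81 → t = 9.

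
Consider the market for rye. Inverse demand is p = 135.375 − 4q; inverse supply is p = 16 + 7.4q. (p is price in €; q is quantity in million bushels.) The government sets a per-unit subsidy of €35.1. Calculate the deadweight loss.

€54.04 million

Competitive equilibrium: 135.375 − 4q = 16 + 7.4q → q* = 10.47149, p* = 93.48904.
The subsidy lowers effective supply by 35.1: p = 7.4q − 19.1.
New quantity: 135.375 − 4q = 7.4q − 19.1 → q' = 13.55044.
Overproduction Δq = 13.55044 − 10.47149 = 3.07895; wedge = subsidy = 35.1.
The triangle = ½ × 3.07895 × 35.1 = €54.04 million.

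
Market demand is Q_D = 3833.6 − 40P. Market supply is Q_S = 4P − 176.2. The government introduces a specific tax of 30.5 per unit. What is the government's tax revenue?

In inverse form: demand P = 95.84 − 0.025Q, supply P = 44.05 + 0.25Q.
Competitive equilibrium: 95.84 − 0.025Q = 44.05 + 0.25Q → Q* = 188.32727, P* = 91.13182.
With the tax, the buyer price exceeds the seller price by 30.5: (95.84 − 0.025Q) − (44.05 + 0.25Q) = 30.5 → Q' = 77.41818.
Tax revenue = 30.5 × 77.41818 = 2361.25.

2361.25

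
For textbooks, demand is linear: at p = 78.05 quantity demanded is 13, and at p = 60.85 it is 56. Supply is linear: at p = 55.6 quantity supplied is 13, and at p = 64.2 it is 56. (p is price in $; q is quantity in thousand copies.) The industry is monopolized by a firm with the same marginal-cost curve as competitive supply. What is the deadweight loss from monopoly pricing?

Demand slope = (60.85 − 78.05)/(56 − 13) = −0.4, so p = 83.25 − 0.4q.
Supply slope = (64.2 − 55.6)/(56 − 13) = 0.2, so p = 53 + 0.2q.
Competitive equilibrium: 83.25 − 0.4q = 53 + 0.2q → q* = 50.4167, p* = 63.0833.
Marginal revenue: MR = 83.25 − 0.8q. Set MR = MC: 83.25 − 0.8q = 53 + 0.2q → q_m = 30.25.
Price p_m = 83.25 − 0.4·30.25 = 71.15; MC(q_m) = 53 + 0.2·30.25 = 59.05.
Competitive q* = 50.4167, so Δq = 20.1667; wedge = 71.15 − 59.05 = 12.1.
DWL = ½ × 20.1667 × 12.1 = $122.01 thousand.

$122.01 thousand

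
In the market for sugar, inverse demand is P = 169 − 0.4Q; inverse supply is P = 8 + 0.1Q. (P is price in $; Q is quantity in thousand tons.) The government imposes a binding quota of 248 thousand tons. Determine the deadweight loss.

$1369 thousand

Competitive equilibrium: 169 − 0.4Q = 8 + 0.1Q → Q* = 322, P* = 40.2.
At Q = 248: demand price = 169 − 0.4·248 = 69.8; supply price = 8 + 0.1·248 = 32.8.
ΔQ = 322 − 248 = 74; wedge = 69.8 − 32.8 = 37.
Welfare loss = ½ × 74 × 37 = $1369 thousand.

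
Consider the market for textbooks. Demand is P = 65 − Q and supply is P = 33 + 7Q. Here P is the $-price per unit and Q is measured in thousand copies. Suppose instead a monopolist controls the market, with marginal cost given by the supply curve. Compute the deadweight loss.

Competitive equilibrium: 65 − Q = 33 + 7Q → Q* = 4, P* = 61.
Marginal revenue: MR = 65 − 2Q. Set MR = MC: 65 − 2Q = 33 + 7Q → Q_m = 3.5556.
Price P_m = 65 − 1·3.5556 = 61.4444; MC(Q_m) = 33 + 7·3.5556 = 57.8892.
Competitive Q* = 4, so ΔQ = 0.4444; wedge = 61.4444 − 57.8892 = 3.5552.
Welfare loss = ½ × 0.4444 × 3.5552 = $0.79 thousand.

$0.79 thousand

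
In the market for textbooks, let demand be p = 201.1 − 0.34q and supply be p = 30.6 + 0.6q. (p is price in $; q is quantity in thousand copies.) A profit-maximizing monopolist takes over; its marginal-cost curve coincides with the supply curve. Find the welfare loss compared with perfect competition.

$1091.01 thousand

Competitive equilibrium: 201.1 − 0.34q = 30.6 + 0.6q → q* = 181.383, p* = 139.4298.
Marginal revenue: MR = 201.1 − 0.68q. Set MR = MC: 201.1 − 0.68q = 30.6 + 0.6q → q_m = 133.2031.
Price p_m = 201.1 − 0.34·133.2031 = 155.8109; MC(q_m) = 30.6 + 0.6·133.2031 = 110.5219.
Competitive q* = 181.383, so Δq = 48.1799; wedge = 155.8109 − 110.5219 = 45.289.
The triangle = ½ × 48.1799 × 45.289 = $1091.01 thousand.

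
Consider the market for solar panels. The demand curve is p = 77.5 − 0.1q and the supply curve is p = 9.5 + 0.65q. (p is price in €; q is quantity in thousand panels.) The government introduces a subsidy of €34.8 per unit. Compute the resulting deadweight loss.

€807.36 thousand

Competitive equilibrium: 77.5 − 0.1q = 9.5 + 0.65q → q* = 90.6667, p* = 68.4333.
The subsidy lowers effective supply by 34.8: p = 0.65q − 25.3.
New quantity: 77.5 − 0.1q = 0.65q − 25.3 → q' = 137.0667.
Overproduction Δq = 137.0667 − 90.6667 = 46.4; wedge = subsidy = 34.8.
The triangle = ½ × 46.4 × 34.8 = €807.36 thousand.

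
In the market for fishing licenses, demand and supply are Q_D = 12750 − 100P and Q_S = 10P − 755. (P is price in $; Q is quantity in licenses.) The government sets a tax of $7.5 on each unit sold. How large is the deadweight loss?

In inverse form: demand P = 127.5 − 0.01Q, supply P = 75.5 + 0.1Q.
Competitive equilibrium: 127.5 − 0.01Q = 75.5 + 0.1Q → Q* = 472.7273, P* = 122.7727.
With the tax, the buyer price exceeds the seller price by 7.5: (127.5 − 0.01Q) − (75.5 + 0.1Q) = 7.5 → Q' = 404.5455.
ΔQ = 472.7273 − 404.5455 = 68.1818; the wedge equals the tax, 7.5.
DWL = ½ × 68.1818 × 7.5 = $255.68.

$255.68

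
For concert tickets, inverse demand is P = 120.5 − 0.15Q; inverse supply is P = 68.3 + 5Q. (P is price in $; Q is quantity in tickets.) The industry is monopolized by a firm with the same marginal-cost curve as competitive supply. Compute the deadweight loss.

$0.21

Competitive equilibrium: 120.5 − 0.15Q = 68.3 + 5Q → Q* = 10.1359, P* = 118.9796.
Marginal revenue: MR = 120.5 − 0.3Q. Set MR = MC: 120.5 − 0.3Q = 68.3 + 5Q → Q_m = 9.8491.
Price P_m = 120.5 − 0.15·9.8491 = 119.0226; MC(Q_m) = 68.3 + 5·9.8491 = 117.5455.
Competitive Q* = 10.1359, so ΔQ = 0.2868; wedge = 119.0226 − 117.5455 = 1.4771.
The triangle = ½ × 0.2868 × 1.4771 = $0.21.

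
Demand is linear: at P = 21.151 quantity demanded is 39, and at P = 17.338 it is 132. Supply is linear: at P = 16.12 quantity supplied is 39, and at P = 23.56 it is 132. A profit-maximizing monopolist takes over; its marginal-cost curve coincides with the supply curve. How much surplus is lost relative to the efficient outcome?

25.16

Demand slope = (17.338 − 21.151)/(132 − 39) = −0.041, so P = 22.75 − 0.041Q.
Supply slope = (23.56 − 16.12)/(132 − 39) = 0.08, so P = 13 + 0.08Q.
Competitive equilibrium: 22.75 − 0.041Q = 13 + 0.08Q → Q* = 80.5785, P* = 19.4463.
Marginal revenue: MR = 22.75 − 0.082Q. Set MR = MC: 22.75 − 0.082Q = 13 + 0.08Q → Q_m = 60.1852.
Price P_m = 22.75 − 0.041·60.1852 = 20.2824; MC(Q_m) = 13 + 0.08·60.1852 = 17.8148.
Competitive Q* = 80.5785, so ΔQ = 20.3933; wedge = 20.2824 − 17.8148 = 2.4676.
The triangle = ½ × 20.3933 × 2.4676 = 25.16.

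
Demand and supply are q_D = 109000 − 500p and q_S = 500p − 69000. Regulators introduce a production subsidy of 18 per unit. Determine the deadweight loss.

In inverse form: demand p = 218 − 0.002q, supply p = 138 + 0.002q.
Competitive equilibrium: 218 − 0.002q = 138 + 0.002q → q* = 20000, p* = 178.
The subsidy lowers effective supply by 18: p = 120 + 0.002q.
New quantity: 218 − 0.002q = 120 + 0.002q → q' = 24500.
Overproduction Δq = 24500 − 20000 = 4500; wedge = subsidy = 18.
DWL = ½ × 4500 × 18 = 40500.

40500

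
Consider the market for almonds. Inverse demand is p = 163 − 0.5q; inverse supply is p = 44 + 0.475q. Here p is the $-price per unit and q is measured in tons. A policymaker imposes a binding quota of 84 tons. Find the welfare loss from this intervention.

$705.85

Competitive equilibrium: 163 − 0.5q = 44 + 0.475q → q* = 122.0513, p* = 101.9744.
At q = 84: demand price = 163 − 0.5·84 = 121; supply price = 44 + 0.475·84 = 83.9.
Δq = 122.0513 − 84 = 38.0513; wedge = 121 − 83.9 = 37.1.
DWL = ½ × 38.0513 × 37.1 = $705.85.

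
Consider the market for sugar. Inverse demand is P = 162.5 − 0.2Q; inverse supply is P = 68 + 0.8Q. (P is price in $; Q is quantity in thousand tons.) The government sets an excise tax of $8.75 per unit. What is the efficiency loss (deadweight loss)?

Competitive equilibrium: 162.5 − 0.2Q = 68 + 0.8Q → Q* = 94.5, P* = 143.6.
With the tax, the buyer price exceeds the seller price by 8.75: (162.5 − 0.2Q) − (68 + 0.8Q) = 8.75 → Q' = 85.75.
ΔQ = 94.5 − 85.75 = 8.75; the wedge equals the tax, 8.75.
Welfare loss = ½ × 8.75 × 8.75 = $38.28 thousand.

$38.28 thousand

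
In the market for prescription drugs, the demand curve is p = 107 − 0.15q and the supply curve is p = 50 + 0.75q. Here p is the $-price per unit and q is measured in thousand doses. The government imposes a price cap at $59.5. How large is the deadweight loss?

$1155.20 thousand

Competitive equilibrium: 107 − 0.15q = 50 + 0.75q → q* = 63.3333, p* = 97.5.
At the ceiling p = 59.5, quantity supplied = (59.5 − 50)/0.75 = 12.6667.
Willingness to pay at q' = 12.6667: 107 − 0.15·12.6667 = 105.1.
Δq = 63.3333 − 12.6667 = 50.6666; wedge = 105.1 − 59.5 = 45.6.
The triangle = ½ × 50.6666 × 45.6 = $1155.20 thousand.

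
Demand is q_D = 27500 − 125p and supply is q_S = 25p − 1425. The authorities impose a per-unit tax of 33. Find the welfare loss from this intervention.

11343.75

In inverse form: demand p = 220 − 0.008q, supply p = 57 + 0.04q.
Competitive equilibrium: 220 − 0.008q = 57 + 0.04q → q* = 3395.8333, p* = 192.8333.
With the tax, the buyer price exceeds the seller price by 33: (220 − 0.008q) − (57 + 0.04q) = 33 → q' = 2708.3333.
Δq = 3395.8333 − 2708.3333 = 687.5; the wedge equals the tax, 33.
The triangle = ½ × 687.5 × 33 = 11343.75.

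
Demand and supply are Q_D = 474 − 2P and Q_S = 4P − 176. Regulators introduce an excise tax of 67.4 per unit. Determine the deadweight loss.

3028.51

In inverse form: demand P = 237 − 0.5Q, supply P = 44 + 0.25Q.
Competitive equilibrium: 237 − 0.5Q = 44 + 0.25Q → Q* = 257.33333, P* = 108.33333.
With the tax, the buyer price exceeds the seller price by 67.4: (237 − 0.5Q) − (44 + 0.25Q) = 67.4 → Q' = 167.46667.
ΔQ = 257.33333 − 167.46667 = 89.86666; the wedge equals the tax, 67.4.
Welfare loss = ½ × 89.86666 × 67.4 = 3028.51.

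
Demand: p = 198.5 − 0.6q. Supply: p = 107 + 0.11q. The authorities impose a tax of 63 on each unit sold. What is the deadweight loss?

Competitive equilibrium: 198.5 − 0.6q = 107 + 0.11q → q* = 128.8732, p* = 121.1761.
With the tax, the buyer price exceeds the seller price by 63: (198.5 − 0.6q) − (107 + 0.11q) = 63 → q' = 40.1408.
Δq = 128.8732 − 40.1408 = 88.7324; the wedge equals the tax, 63.
Deadweight loss = ½ × 88.7324 × 63 = 2795.07.

2795.07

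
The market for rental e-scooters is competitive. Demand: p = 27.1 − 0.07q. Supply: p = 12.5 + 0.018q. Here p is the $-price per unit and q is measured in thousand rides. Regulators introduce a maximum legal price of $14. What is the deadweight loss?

Competitive equilibrium: 27.1 − 0.07q = 12.5 + 0.018q → q* = 165.9091, p* = 15.4864.
At the ceiling p = 14, quantity supplied = (14 − 12.5)/0.018 = 83.3333.
Willingness to pay at q' = 83.3333: 27.1 − 0.07·83.3333 = 21.2667.
Δq = 165.9091 − 83.3333 = 82.5758; wedge = 21.2667 − 14 = 7.2667.
Deadweight loss = ½ × 82.5758 × 7.2667 = $300.03 thousand.

$300.03 thousand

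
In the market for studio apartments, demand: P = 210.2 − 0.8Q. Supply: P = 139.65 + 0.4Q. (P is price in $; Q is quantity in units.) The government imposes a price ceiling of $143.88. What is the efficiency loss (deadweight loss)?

Competitive equilibrium: 210.2 − 0.8Q = 139.65 + 0.4Q → Q* = 58.7917, P* = 163.1667.
At the ceiling P = 143.88, quantity supplied = (143.88 − 139.65)/0.4 = 10.575.
Willingness to pay at Q' = 10.575: 210.2 − 0.8·10.575 = 201.74.
ΔQ = 58.7917 − 10.575 = 48.2167; wedge = 201.74 − 143.88 = 57.86.
The triangle = ½ × 48.2167 × 57.86 = $1394.91.

$1394.91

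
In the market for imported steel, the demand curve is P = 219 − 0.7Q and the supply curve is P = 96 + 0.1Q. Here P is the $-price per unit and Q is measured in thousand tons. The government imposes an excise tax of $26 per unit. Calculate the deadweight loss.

$422.50 thousand

Competitive equilibrium: 219 − 0.7Q = 96 + 0.1Q → Q* = 153.75, P* = 111.375.
With the tax, the buyer price exceeds the seller price by 26: (219 − 0.7Q) − (96 + 0.1Q) = 26 → Q' = 121.25.
ΔQ = 153.75 − 121.25 = 32.5; the wedge equals the tax, 26.
Deadweight loss = ½ × 32.5 × 26 = $422.50 thousand.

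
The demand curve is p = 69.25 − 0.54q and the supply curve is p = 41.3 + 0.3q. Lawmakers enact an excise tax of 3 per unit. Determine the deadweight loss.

Competitive equilibrium: 69.25 − 0.54q = 41.3 + 0.3q → q* = 33.2738, p* = 51.2821.
With the tax, the buyer price exceeds the seller price by 3: (69.25 − 0.54q) − (41.3 + 0.3q) = 3 → q' = 29.7024.
Δq = 33.2738 − 29.7024 = 3.5714; the wedge equals the tax, 3.
Deadweight loss = ½ × 3.5714 × 3 = 5.36.

5.36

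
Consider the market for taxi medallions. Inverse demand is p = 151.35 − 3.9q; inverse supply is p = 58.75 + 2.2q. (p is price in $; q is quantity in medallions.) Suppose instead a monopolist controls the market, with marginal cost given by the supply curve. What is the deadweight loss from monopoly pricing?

$106.90

Competitive equilibrium: 151.35 − 3.9q = 58.75 + 2.2q → q* = 15.1803, p* = 92.1467.
Marginal revenue: MR = 151.35 − 7.8q. Set MR = MC: 151.35 − 7.8q = 58.75 + 2.2q → q_m = 9.26.
Price p_m = 151.35 − 3.9·9.26 = 115.236; MC(q_m) = 58.75 + 2.2·9.26 = 79.122.
Competitive q* = 15.1803, so Δq = 5.9203; wedge = 115.236 − 79.122 = 36.114.
The triangle = ½ × 5.9203 × 36.114 = $106.90.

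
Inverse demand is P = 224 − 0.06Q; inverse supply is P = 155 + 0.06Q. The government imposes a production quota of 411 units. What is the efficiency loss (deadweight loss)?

Competitive equilibrium: 224 − 0.06Q = 155 + 0.06Q → Q* = 575, P* = 189.5.
At Q = 411: demand price = 224 − 0.06·411 = 199.34; supply price = 155 + 0.06·411 = 179.66.
ΔQ = 575 − 411 = 164; wedge = 199.34 − 179.66 = 19.68.
The triangle = ½ × 164 × 19.68 = 1613.76.

1613.76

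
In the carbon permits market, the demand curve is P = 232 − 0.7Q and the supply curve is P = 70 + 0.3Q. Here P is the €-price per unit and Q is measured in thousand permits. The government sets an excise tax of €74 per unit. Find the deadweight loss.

€2738 thousand

Competitive equilibrium: 232 − 0.7Q = 70 + 0.3Q → Q* = 162, P* = 118.6.
With the tax, the buyer price exceeds the seller price by 74: (232 − 0.7Q) − (70 + 0.3Q) = 74 → Q' = 88.
ΔQ = 162 − 88 = 74; the wedge equals the tax, 74.
DWL = ½ × 74 × 74 = €2738 thousand.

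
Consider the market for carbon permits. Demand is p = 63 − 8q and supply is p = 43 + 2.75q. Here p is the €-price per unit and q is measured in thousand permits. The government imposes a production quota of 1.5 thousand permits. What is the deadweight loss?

Competitive equilibrium: 63 − 8q = 43 + 2.75q → q* = 1.8605, p* = 48.1163.
At q = 1.5: demand price = 63 − 8·1.5 = 51; supply price = 43 + 2.75·1.5 = 47.125.
Δq = 1.8605 − 1.5 = 0.3605; wedge = 51 − 47.125 = 3.875.
DWL = ½ × 0.3605 × 3.875 = €0.70 thousand.

€0.70 thousand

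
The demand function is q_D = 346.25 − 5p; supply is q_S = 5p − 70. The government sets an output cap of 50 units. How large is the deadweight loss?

1553.20

In inverse form: demand p = 69.25 − 0.2q, supply p = 14 + 0.2q.
Competitive equilibrium: 69.25 − 0.2q = 14 + 0.2q → q* = 138.125, p* = 41.625.
At q = 50: demand price = 69.25 − 0.2·50 = 59.25; supply price = 14 + 0.2·50 = 24.
Δq = 138.125 − 50 = 88.125; wedge = 59.25 − 24 = 35.25.
Deadweight loss = ½ × 88.125 × 35.25 = 1553.20.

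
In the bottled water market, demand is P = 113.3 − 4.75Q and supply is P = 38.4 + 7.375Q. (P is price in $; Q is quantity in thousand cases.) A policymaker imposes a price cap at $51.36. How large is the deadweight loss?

$118.44 thousand

Competitive equilibrium: 113.3 − 4.75Q = 38.4 + 7.375Q → Q* = 6.1773, P* = 83.9577.
At the ceiling P = 51.36, quantity supplied = (51.36 − 38.4)/7.375 = 1.7573.
Willingness to pay at Q' = 1.7573: 113.3 − 4.75·1.7573 = 104.9528.
ΔQ = 6.1773 − 1.7573 = 4.42; wedge = 104.9528 − 51.36 = 53.5928.
Deadweight loss = ½ × 4.42 × 53.5928 = $118.44 thousand.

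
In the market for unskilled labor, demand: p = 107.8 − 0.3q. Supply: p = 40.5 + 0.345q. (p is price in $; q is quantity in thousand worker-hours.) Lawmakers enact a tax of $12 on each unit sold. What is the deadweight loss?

Competitive equilibrium: 107.8 − 0.3q = 40.5 + 0.345q → q* = 104.3411, p* = 76.4977.
With the tax, the buyer price exceeds the seller price by 12: (107.8 − 0.3q) − (40.5 + 0.345q) = 12 → q' = 85.7364.
Δq = 104.3411 − 85.7364 = 18.6047; the wedge equals the tax, 12.
Deadweight loss = ½ × 18.6047 × 12 = $111.63 thousand.

$111.63 thousand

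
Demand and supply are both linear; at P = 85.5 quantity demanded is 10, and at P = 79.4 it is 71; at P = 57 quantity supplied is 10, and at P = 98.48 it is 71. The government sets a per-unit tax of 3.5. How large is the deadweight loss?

7.85

Demand slope = (79.4 − 85.5)/(71 − 10) = −0.1, so P = 86.5 − 0.1Q.
Supply slope = (98.48 − 57)/(71 − 10) = 0.68, so P = 50.2 + 0.68Q.
Competitive equilibrium: 86.5 − 0.1Q = 50.2 + 0.68Q → Q* = 46.5385, P* = 81.8462.
With the tax, the buyer price exceeds the seller price by 3.5: (86.5 − 0.1Q) − (50.2 + 0.68Q) = 3.5 → Q' = 42.0513.
ΔQ = 46.5385 − 42.0513 = 4.4872; the wedge equals the tax, 3.5.
DWL = ½ × 4.4872 × 3.5 = 7.85.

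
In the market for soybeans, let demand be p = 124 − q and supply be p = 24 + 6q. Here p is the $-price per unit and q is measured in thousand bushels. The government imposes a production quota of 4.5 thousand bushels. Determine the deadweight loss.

Competitive equilibrium: 124 − q = 24 + 6q → q* = 14.2857, p* = 109.7143.
At q = 4.5: demand price = 124 − 1·4.5 = 119.5; supply price = 24 + 6·4.5 = 51.
Δq = 14.2857 − 4.5 = 9.7857; wedge = 119.5 − 51 = 68.5.
Welfare loss = ½ × 9.7857 × 68.5 = $335.16 thousand.

$335.16 thousand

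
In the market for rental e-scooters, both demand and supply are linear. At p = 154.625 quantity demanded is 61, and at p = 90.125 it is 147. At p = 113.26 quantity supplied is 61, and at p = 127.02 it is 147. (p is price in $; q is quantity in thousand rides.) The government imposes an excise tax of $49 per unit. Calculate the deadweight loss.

Demand slope = (90.125 − 154.625)/(147 − 61) = −0.75, so p = 200.375 − 0.75q.
Supply slope = (127.02 − 113.26)/(147 − 61) = 0.16, so p = 103.5 + 0.16q.
Competitive equilibrium: 200.375 − 0.75q = 103.5 + 0.16q → q* = 106.456, p* = 120.533.
With the tax, the buyer price exceeds the seller price by 49: (200.375 − 0.75q) − (103.5 + 0.16q) = 49 → q' = 52.6099.
Δq = 106.456 − 52.6099 = 53.8461; the wedge equals the tax, 49.
Deadweight loss = ½ × 53.8461 × 49 = $1319.23 thousand.

$1319.23 thousand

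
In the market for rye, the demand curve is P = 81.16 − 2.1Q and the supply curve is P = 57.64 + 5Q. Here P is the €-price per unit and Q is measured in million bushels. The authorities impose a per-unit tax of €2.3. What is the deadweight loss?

Competitive equilibrium: 81.16 − 2.1Q = 57.64 + 5Q → Q* = 3.3127, P* = 74.2034.
With the tax, the buyer price exceeds the seller price by 2.3: (81.16 − 2.1Q) − (57.64 + 5Q) = 2.3 → Q' = 2.9887.
ΔQ = 3.3127 − 2.9887 = 0.324; the wedge equals the tax, 2.3.
Welfare loss = ½ × 0.324 × 2.3 = €0.37 million.

€0.37 million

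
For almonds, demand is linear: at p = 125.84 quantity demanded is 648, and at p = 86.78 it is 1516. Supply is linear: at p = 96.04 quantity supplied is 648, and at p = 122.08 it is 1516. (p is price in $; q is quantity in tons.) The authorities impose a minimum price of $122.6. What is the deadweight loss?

$3969.07

Demand slope = (86.78 − 125.84)/(1516 − 648) = −0.045, so p = 155 − 0.045q.
Supply slope = (122.08 − 96.04)/(1516 − 648) = 0.03, so p = 76.6 + 0.03q.
Competitive equilibrium: 155 − 0.045q = 76.6 + 0.03q → q* = 1045.3333, p* = 107.96.
At the floor p = 122.6, quantity demanded = (155 − 122.6)/0.045 = 720.
Sellers' marginal cost at q' = 720: 76.6 + 0.03·720 = 98.2.
Δq = 1045.3333 − 720 = 325.3333; wedge = 122.6 − 98.2 = 24.4.
DWL = ½ × 325.3333 × 24.4 = $3969.07.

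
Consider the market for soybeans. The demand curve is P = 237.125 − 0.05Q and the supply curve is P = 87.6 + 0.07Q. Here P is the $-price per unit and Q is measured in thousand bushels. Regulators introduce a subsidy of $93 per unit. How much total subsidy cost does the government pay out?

$187956.875 thousand

Competitive equilibrium: 237.125 − 0.05Q = 87.6 + 0.07Q → Q* = 1246.04167, P* = 174.82292.
The subsidy lowers effective supply by 93: P = 0.07Q − 5.4.
New quantity: 237.125 − 0.05Q = 0.07Q − 5.4 → Q' = 2021.04167.
Total subsidy cost = 93 × 2021.04167 = $187956.875 thousand.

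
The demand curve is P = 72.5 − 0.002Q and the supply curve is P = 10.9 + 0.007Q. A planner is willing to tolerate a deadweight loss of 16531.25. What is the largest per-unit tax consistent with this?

17.25

Competitive equilibrium: 72.5 − 0.002Q = 10.9 + 0.007Q → Q* = 6844.4444, P* = 58.8111.
A tax t gives ΔQ = t/0.009 and wedge t, so DWL = t²/0.018.
t²/0.018 = 16531.25 → t² = 297.5625 → t = 17.25.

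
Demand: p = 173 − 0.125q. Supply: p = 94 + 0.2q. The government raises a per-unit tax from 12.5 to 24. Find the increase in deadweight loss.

Competitive equilibrium: 173 − 0.125q = 94 + 0.2q → q* = 243.0769, p* = 142.6154.
For a per-unit tax t: Δq = t/0.325, so DWL = ½·t·(t/0.325) = t²/0.65.
At t = 12.5: DWL = 240.385. At t = 24: DWL = 886.154.
Increase = 886.154 − 240.385 = 645.77.

645.77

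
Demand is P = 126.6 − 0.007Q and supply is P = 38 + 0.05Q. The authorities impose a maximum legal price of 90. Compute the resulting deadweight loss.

Competitive equilibrium: 126.6 − 0.007Q = 38 + 0.05Q → Q* = 1554.386, P* = 115.7193.
At the ceiling P = 90, quantity supplied = (90 − 38)/0.05 = 1040.
Willingness to pay at Q' = 1040: 126.6 − 0.007·1040 = 119.32.
ΔQ = 1554.386 − 1040 = 514.386; wedge = 119.32 − 90 = 29.32.
DWL = ½ × 514.386 × 29.32 = 7540.90.

7540.90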